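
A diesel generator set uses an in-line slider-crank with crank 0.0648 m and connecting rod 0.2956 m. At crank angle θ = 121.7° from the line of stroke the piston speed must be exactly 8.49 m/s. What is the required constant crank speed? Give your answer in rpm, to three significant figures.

1670

For an in-line slider-crank, |v_piston| = rω|sinθ|·[1 + r cosθ/√(L² − r² sin²θ)].
With r = 0.0648 m, L = 0.2956 m, θ = 121.7°: the bracketed kinematic factor |dx/dθ| = 0.048668 m.
ω = v/|dx/dθ| = 8.49/0.048668 = 174.45 rad/s.
N = 60ω/(2π) = 1665.8 rpm.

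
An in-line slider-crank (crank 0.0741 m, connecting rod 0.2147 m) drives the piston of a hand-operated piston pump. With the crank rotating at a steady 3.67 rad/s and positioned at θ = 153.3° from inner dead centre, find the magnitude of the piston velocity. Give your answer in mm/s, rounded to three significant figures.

84.1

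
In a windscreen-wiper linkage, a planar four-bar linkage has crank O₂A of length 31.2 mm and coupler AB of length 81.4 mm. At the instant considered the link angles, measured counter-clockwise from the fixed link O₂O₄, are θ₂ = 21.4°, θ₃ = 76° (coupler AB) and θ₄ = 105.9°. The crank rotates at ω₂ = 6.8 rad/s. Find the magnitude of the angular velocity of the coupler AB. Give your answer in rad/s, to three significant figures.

5.20

ω₂ = 6.8 rad/s
Differentiating the loop-closure r₂e^{iθ₂}+r₃e^{iθ₃}=r₁+r₄e^{iθ₄} gives r₂ω₂e^{iθ₂}+r₃ω₃e^{iθ₃}=r₄ω₄e^{iθ₄}.
Eliminating the other unknown: ω₃ = r₂ω₂ sin(θ₄−θ₂) / [r₃ sin(θ₃−θ₄)].
Numerator sine = +0.99540; denominator sine = -0.49849.
Result = 0.0312·6.8·(+0.99540) / (0.0814·(-0.49849)) = -5.2045 rad/s; magnitude 5.2045 rad/s.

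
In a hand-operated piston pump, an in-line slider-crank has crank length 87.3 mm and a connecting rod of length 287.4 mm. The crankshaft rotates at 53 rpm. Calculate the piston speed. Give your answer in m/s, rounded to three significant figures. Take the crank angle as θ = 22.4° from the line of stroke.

ω = 2π·53/60 = 5.55 rad/s
For an in-line slider-crank, x = r cosθ + √(L² − r² sin²θ), so v = −rω sinθ·[1 + r cosθ/√(L² − r² sin²θ)].
With r = 0.0873 m, L = 0.2874 m, θ = 22.4°: √(L² − r² sin²θ) = 0.28547 m.
v = −0.0873·5.55·0.38107·[1 + 0.0873·0.92455/0.28547] = -0.23684 m/s.
|v| = 0.23684 m/s.

0.237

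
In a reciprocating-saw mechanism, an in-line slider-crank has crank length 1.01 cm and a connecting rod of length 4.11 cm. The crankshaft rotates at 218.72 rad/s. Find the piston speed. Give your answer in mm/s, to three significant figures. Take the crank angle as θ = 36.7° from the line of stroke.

1580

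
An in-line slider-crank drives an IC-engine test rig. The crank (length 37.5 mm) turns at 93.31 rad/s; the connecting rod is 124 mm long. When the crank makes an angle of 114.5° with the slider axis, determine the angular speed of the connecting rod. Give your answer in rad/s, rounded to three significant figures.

12.2

ω = 93.31 rad/s
The rod makes angle φ with the slider axis where L sinφ = r sinθ; differentiating, L cosφ·φ̇ = r ω cosθ.
L cosφ = √(L² − r² sin²θ) = 0.11921 m.
|ω_rod| = r ω |cosθ| / √(L² − r² sin²θ) = 0.0375·93.31·0.41469/0.11921 = 12.172 rad/s.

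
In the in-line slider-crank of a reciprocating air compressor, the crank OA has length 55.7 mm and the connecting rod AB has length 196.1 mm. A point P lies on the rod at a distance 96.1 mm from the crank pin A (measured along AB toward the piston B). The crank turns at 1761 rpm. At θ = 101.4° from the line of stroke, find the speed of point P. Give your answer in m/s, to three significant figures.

ω = 184.4 rad/s.  Crank-pin speed |V_A| = rω = 10.272 m/s, perpendicular to OA.
Rod angle: sinφ = −(r/L) sinθ ⇒ φ = -16.167°; ω_rod = −rω cosθ/√(L²−r²sin²θ) = +10.78 rad/s.
V_P = V_A + ω_rod × AP, with AP = 0.0961 m along the rod.
Components: V_Px = −rω sinθ − a·ω_rod·sinφ = -9.7806 m/s;  V_Py = rω cosθ + a·ω_rod·cosφ = -1.0353 m/s.
|V_P| = √(V_Px² + V_Py²) = 9.8353 m/s.

9.84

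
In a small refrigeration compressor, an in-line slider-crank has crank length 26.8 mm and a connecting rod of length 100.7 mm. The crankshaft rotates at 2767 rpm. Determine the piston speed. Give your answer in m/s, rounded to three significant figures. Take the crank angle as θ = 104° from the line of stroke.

7.03

ω = 2π·2767/60 = 289.8 rad/s
For an in-line slider-crank, x = r cosθ + √(L² − r² sin²θ), so v = −rω sinθ·[1 + r cosθ/√(L² − r² sin²θ)].
With r = 0.0268 m, L = 0.1007 m, θ = 104°: √(L² − r² sin²θ) = 0.097285 m.
v = −0.0268·289.8·0.97030·[1 + 0.0268·-0.24192/0.097285] = -7.0327 m/s.
|v| = 7.0327 m/s.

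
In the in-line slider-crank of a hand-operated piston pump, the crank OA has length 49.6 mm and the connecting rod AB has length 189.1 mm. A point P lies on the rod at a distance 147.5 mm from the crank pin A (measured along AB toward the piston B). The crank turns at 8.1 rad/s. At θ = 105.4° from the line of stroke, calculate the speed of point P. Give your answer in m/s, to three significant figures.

ω = 8.1 rad/s.  Crank-pin speed |V_A| = rω = 0.40176 m/s, perpendicular to OA.
Rod angle: sinφ = −(r/L) sinθ ⇒ φ = -14.648°; ω_rod = −rω cosθ/√(L²−r²sin²θ) = +0.58315 rad/s.
V_P = V_A + ω_rod × AP, with AP = 0.1475 m along the rod.
Components: V_Px = −rω sinθ − a·ω_rod·sinφ = -0.36558 m/s;  V_Py = rω cosθ + a·ω_rod·cosφ = -0.023471 m/s.
|V_P| = √(V_Px² + V_Py²) = 0.36634 m/s.

0.366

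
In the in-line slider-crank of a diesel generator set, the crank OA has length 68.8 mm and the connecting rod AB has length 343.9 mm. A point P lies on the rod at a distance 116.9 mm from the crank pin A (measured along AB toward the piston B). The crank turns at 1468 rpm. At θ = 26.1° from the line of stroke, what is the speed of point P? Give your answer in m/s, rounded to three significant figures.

7.98

ω = 153.7 rad/s.  Crank-pin speed |V_A| = rω = 10.577 m/s, perpendicular to OA.
Rod angle: sinφ = −(r/L) sinθ ⇒ φ = -5.049°; ω_rod = −rω cosθ/√(L²−r²sin²θ) = -27.726 rad/s.
V_P = V_A + ω_rod × AP, with AP = 0.1169 m along the rod.
Components: V_Px = −rω sinθ − a·ω_rod·sinφ = -4.9383 m/s;  V_Py = rω cosθ + a·ω_rod·cosφ = +6.2694 m/s.
|V_P| = √(V_Px² + V_Py²) = 7.9807 m/s.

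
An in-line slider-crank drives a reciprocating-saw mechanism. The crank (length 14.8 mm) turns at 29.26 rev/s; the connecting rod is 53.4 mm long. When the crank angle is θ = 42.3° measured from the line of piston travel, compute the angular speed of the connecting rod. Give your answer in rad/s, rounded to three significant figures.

ω = 183.8 rad/s (converted from 29.26 rev/s).
The rod makes angle φ with the slider axis where L sinφ = r sinθ; differentiating, L cosφ·φ̇ = r ω cosθ.
L cosφ = √(L² − r² sin²θ) = 0.052463 m.
|ω_rod| = r ω |cosθ| / √(L² − r² sin²θ) = 0.0148·183.8·0.73963/0.052463 = 38.36 rad/s.

38.4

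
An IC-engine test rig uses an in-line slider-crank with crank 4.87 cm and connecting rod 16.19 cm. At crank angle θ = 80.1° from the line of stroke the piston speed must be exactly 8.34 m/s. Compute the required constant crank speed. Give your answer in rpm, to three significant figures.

1570

For an in-line slider-crank, |v_piston| = rω|sinθ|·[1 + r cosθ/√(L² − r² sin²θ)].
With r = 0.0487 m, L = 0.1619 m, θ = 80.1°: the bracketed kinematic factor |dx/dθ| = 0.050573 m.
ω = v/|dx/dθ| = 8.34/0.050573 = 164.91 rad/s.
N = 60ω/(2π) = 1574.8 rpm.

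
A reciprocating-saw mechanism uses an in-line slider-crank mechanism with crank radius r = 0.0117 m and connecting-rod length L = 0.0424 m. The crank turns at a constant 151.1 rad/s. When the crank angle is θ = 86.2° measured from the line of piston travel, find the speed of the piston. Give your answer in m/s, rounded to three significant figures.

1.80

ω = 151.1 rad/s
For an in-line slider-crank, x = r cosθ + √(L² − r² sin²θ), so v = −rω sinθ·[1 + r cosθ/√(L² − r² sin²θ)].
With r = 0.0117 m, L = 0.0424 m, θ = 86.2°: √(L² − r² sin²θ) = 0.040761 m.
v = −0.0117·151.1·0.99780·[1 + 0.0117·0.06627/0.040761] = -1.7975 m/s.
|v| = 1.7975 m/s.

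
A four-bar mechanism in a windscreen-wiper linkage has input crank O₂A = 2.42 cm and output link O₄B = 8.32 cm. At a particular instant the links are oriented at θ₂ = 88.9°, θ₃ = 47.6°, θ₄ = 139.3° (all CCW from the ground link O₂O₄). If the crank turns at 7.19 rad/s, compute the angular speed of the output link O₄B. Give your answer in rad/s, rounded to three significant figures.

1.38

ω₂ = 7.19 rad/s
Differentiating the loop-closure r₂e^{iθ₂}+r₃e^{iθ₃}=r₁+r₄e^{iθ₄} gives r₂ω₂e^{iθ₂}+r₃ω₃e^{iθ₃}=r₄ω₄e^{iθ₄}.
Eliminating the other unknown: ω₄ = r₂ω₂ sin(θ₂−θ₃) / [r₄ sin(θ₄−θ₃)].
Numerator sine = +0.66000; denominator sine = +0.99956.
Result = 0.0242·7.19·(+0.66000) / (0.0832·(+0.99956)) = +1.3809 rad/s; magnitude 1.3809 rad/s.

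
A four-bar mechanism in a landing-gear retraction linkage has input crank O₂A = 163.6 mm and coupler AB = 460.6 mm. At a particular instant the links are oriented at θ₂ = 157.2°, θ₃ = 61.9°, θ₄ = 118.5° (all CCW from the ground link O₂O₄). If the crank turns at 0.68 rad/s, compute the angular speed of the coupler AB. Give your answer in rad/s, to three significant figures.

0.181

ω₂ = 0.68 rad/s
Differentiating the loop-closure r₂e^{iθ₂}+r₃e^{iθ₃}=r₁+r₄e^{iθ₄} gives r₂ω₂e^{iθ₂}+r₃ω₃e^{iθ₃}=r₄ω₄e^{iθ₄}.
Eliminating the other unknown: ω₃ = r₂ω₂ sin(θ₄−θ₂) / [r₃ sin(θ₃−θ₄)].
Numerator sine = -0.62524; denominator sine = -0.83485.
Result = 0.1636·0.68·(-0.62524) / (0.4606·(-0.83485)) = +0.18089 rad/s; magnitude 0.18089 rad/s.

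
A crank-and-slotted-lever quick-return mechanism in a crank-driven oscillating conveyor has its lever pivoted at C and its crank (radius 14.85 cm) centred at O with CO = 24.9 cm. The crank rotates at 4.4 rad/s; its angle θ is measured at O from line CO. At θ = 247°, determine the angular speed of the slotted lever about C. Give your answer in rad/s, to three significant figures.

0.607

ω = 4.4 rad/s
Crank pin A relative to C: A = (d + r cosθ, r sinθ); lever angle φ = atan2(r sinθ, d + r cosθ).
Differentiating tanφ: φ̇ = rω(d cosθ + r)/(d² + r² + 2dr cosθ).
d² + r² + 2dr cosθ = |CA|² = 0.0551575 m²;  d cosθ + r = +0.051208 m.
|ω_lever| = |0.1485·4.4·+0.051208| / 0.0551575 = 0.60661 rad/s.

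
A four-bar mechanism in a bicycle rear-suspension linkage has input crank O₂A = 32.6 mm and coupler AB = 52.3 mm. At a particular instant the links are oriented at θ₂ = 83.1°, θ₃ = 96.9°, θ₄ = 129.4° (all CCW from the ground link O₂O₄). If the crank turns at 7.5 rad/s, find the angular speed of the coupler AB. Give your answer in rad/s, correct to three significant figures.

6.29

ω₂ = 7.5 rad/s
Differentiating the loop-closure r₂e^{iθ₂}+r₃e^{iθ₃}=r₁+r₄e^{iθ₄} gives r₂ω₂e^{iθ₂}+r₃ω₃e^{iθ₃}=r₄ω₄e^{iθ₄}.
Eliminating the other unknown: ω₃ = r₂ω₂ sin(θ₄−θ₂) / [r₃ sin(θ₃−θ₄)].
Numerator sine = +0.72297; denominator sine = -0.53730.
Result = 0.0326·7.5·(+0.72297) / (0.0523·(-0.53730)) = -6.2904 rad/s; magnitude 6.2904 rad/s.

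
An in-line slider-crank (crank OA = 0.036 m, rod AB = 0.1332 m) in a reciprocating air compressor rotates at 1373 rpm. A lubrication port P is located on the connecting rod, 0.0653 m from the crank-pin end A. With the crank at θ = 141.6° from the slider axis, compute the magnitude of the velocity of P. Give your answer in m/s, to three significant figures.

3.54

ω = 143.8 rad/s.  Crank-pin speed |V_A| = rω = 5.1761 m/s, perpendicular to OA.
Rod angle: sinφ = −(r/L) sinθ ⇒ φ = -9.664°; ω_rod = −rω cosθ/√(L²−r²sin²θ) = +30.892 rad/s.
V_P = V_A + ω_rod × AP, with AP = 0.0653 m along the rod.
Components: V_Px = −rω sinθ − a·ω_rod·sinφ = -2.8765 m/s;  V_Py = rω cosθ + a·ω_rod·cosφ = -2.0678 m/s.
|V_P| = √(V_Px² + V_Py²) = 3.5426 m/s.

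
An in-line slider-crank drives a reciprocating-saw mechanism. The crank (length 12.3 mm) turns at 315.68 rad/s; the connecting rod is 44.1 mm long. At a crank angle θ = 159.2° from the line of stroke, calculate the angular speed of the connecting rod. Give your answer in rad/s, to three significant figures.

ω = 315.7 rad/s
The rod makes angle φ with the slider axis where L sinφ = r sinθ; differentiating, L cosφ·φ̇ = r ω cosθ.
L cosφ = √(L² − r² sin²θ) = 0.043883 m.
|ω_rod| = r ω |cosθ| / √(L² − r² sin²θ) = 0.0123·315.7·0.93483/0.043883 = 82.715 rad/s.

82.7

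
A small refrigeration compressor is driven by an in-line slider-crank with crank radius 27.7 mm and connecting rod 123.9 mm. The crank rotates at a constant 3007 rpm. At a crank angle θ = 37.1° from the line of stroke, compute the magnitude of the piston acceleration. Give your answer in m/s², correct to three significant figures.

ω = 2π·3007/60 = 314.9 rad/s
x(θ) = r cosθ + √(L² − r² sin²θ); with ω constant, a = ω²·d²x/dθ².
d²x/dθ² = −r cosθ − r²(cos2θ)/√u − r⁴ sin²2θ/(4u^{3/2}),  u = L² − r² sin²θ = 0.015072 m².
Substituting r = 0.0277 m, L = 0.1239 m, θ = 37.1°: d²x/dθ² = -0.023868 m.
a = ω²·d²x/dθ² = (314.9)²·(-0.023868) = -2366.7 m/s²;  |a| = 2366.7 m/s².

2370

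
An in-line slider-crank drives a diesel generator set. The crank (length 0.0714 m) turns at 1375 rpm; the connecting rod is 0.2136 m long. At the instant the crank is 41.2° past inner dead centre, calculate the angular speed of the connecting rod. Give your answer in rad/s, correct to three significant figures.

ω = 144 rad/s (converted from 1375 rpm).
The rod makes angle φ with the slider axis where L sinφ = r sinθ; differentiating, L cosφ·φ̇ = r ω cosθ.
L cosφ = √(L² − r² sin²θ) = 0.20836 m.
|ω_rod| = r ω |cosθ| / √(L² − r² sin²θ) = 0.0714·144·0.75241/0.20836 = 37.126 rad/s.

37.1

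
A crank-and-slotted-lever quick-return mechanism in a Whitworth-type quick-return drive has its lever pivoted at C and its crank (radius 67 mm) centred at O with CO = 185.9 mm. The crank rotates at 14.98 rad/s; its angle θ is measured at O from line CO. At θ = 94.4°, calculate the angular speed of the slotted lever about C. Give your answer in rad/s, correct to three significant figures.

ω = 14.98 rad/s
Crank pin A relative to C: A = (d + r cosθ, r sinθ); lever angle φ = atan2(r sinθ, d + r cosθ).
Differentiating tanφ: φ̇ = rω(d cosθ + r)/(d² + r² + 2dr cosθ).
d² + r² + 2dr cosθ = |CA|² = 0.0371367 m²;  d cosθ + r = +0.052738 m.
|ω_lever| = |0.067·14.98·+0.052738| / 0.0371367 = 1.4253 rad/s.

1.43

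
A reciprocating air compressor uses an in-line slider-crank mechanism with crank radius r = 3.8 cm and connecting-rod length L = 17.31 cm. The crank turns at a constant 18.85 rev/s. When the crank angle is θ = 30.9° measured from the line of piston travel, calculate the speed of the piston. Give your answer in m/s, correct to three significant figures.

ω = 2π·18.9 = 118.4 rad/s
For an in-line slider-crank, x = r cosθ + √(L² − r² sin²θ), so v = −rω sinθ·[1 + r cosθ/√(L² − r² sin²θ)].
With r = 0.038 m, L = 0.1731 m, θ = 30.9°: √(L² − r² sin²θ) = 0.172 m.
v = −0.038·118.4·0.51354·[1 + 0.038·0.85806/0.172] = -2.7494 m/s.
|v| = 2.7494 m/s.

2.75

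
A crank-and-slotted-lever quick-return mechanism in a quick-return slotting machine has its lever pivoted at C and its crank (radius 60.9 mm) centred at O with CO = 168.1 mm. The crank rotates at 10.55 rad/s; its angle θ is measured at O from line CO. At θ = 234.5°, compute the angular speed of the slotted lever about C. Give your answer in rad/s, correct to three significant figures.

ω = 10.55 rad/s
Crank pin A relative to C: A = (d + r cosθ, r sinθ); lever angle φ = atan2(r sinθ, d + r cosθ).
Differentiating tanφ: φ̇ = rω(d cosθ + r)/(d² + r² + 2dr cosθ).
d² + r² + 2dr cosθ = |CA|² = 0.0200768 m²;  d cosθ + r = -0.036716 m.
|ω_lever| = |0.0609·10.55·-0.036716| / 0.0200768 = 1.175 rad/s.

1.17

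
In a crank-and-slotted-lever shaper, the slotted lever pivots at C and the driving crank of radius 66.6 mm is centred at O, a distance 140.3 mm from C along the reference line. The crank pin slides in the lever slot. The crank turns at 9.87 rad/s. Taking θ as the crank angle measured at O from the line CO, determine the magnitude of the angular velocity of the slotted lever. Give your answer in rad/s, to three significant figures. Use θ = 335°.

ω = 9.87 rad/s
Crank pin A relative to C: A = (d + r cosθ, r sinθ); lever angle φ = atan2(r sinθ, d + r cosθ).
Differentiating tanφ: φ̇ = rω(d cosθ + r)/(d² + r² + 2dr cosθ).
d² + r² + 2dr cosθ = |CA|² = 0.0410567 m²;  d cosθ + r = +0.19375 m.
|ω_lever| = |0.0666·9.87·+0.19375| / 0.0410567 = 3.1021 rad/s.

3.10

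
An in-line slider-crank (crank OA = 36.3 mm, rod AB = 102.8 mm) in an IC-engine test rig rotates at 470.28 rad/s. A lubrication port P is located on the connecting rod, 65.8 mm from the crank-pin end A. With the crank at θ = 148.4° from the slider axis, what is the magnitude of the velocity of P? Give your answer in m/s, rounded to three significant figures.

ω = 470.3 rad/s.  Crank-pin speed |V_A| = rω = 17.071 m/s, perpendicular to OA.
Rod angle: sinφ = −(r/L) sinθ ⇒ φ = -10.663°; ω_rod = −rω cosθ/√(L²−r²sin²θ) = +143.92 rad/s.
V_P = V_A + ω_rod × AP, with AP = 0.0658 m along the rod.
Components: V_Px = −rω sinθ − a·ω_rod·sinφ = -7.1928 m/s;  V_Py = rω cosθ + a·ω_rod·cosφ = -5.2333 m/s.
|V_P| = √(V_Px² + V_Py²) = 8.8951 m/s.

8.90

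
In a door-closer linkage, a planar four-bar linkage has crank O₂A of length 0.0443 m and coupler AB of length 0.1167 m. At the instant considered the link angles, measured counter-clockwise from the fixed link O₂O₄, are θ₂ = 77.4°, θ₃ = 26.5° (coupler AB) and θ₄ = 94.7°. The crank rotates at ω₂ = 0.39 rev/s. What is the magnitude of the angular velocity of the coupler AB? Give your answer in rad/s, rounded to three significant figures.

0.298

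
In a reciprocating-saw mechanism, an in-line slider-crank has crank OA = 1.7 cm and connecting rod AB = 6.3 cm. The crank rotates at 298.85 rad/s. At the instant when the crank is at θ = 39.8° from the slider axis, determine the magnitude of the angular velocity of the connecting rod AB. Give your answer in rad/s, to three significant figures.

ω = 298.9 rad/s
The rod makes angle φ with the slider axis where L sinφ = r sinθ; differentiating, L cosφ·φ̇ = r ω cosθ.
L cosφ = √(L² − r² sin²θ) = 0.062053 m.
|ω_rod| = r ω |cosθ| / √(L² − r² sin²θ) = 0.017·298.9·0.76828/0.062053 = 62.901 rad/s.

62.9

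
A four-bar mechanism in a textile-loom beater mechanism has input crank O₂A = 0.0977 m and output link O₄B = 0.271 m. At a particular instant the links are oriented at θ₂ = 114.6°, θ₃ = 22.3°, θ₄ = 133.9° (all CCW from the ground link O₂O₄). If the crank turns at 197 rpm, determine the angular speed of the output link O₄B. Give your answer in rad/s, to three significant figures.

7.99

ω₂ = 20.63 rad/s (from 197 rpm).
Differentiating the loop-closure r₂e^{iθ₂}+r₃e^{iθ₃}=r₁+r₄e^{iθ₄} gives r₂ω₂e^{iθ₂}+r₃ω₃e^{iθ₃}=r₄ω₄e^{iθ₄}.
Eliminating the other unknown: ω₄ = r₂ω₂ sin(θ₂−θ₃) / [r₄ sin(θ₄−θ₃)].
Numerator sine = +0.99919; denominator sine = +0.92978.
Result = 0.0977·20.63·(+0.99919) / (0.271·(+0.92978)) = +7.9927 rad/s; magnitude 7.9927 rad/s.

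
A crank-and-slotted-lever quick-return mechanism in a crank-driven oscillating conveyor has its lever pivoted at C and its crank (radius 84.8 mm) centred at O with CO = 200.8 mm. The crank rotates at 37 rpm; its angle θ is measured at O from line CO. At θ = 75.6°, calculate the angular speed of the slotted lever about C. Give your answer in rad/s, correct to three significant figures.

ω = 3.875 rad/s (from 37 rpm).
Crank pin A relative to C: A = (d + r cosθ, r sinθ); lever angle φ = atan2(r sinθ, d + r cosθ).
Differentiating tanφ: φ̇ = rω(d cosθ + r)/(d² + r² + 2dr cosθ).
d² + r² + 2dr cosθ = |CA|² = 0.055981 m²;  d cosθ + r = +0.13474 m.
|ω_lever| = |0.0848·3.875·+0.13474| / 0.055981 = 0.79081 rad/s.

0.791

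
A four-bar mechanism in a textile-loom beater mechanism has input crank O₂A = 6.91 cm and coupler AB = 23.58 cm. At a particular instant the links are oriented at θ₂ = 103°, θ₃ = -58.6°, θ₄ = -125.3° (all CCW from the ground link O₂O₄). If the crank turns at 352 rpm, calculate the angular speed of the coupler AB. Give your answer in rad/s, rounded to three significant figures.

ω₂ = 36.86 rad/s (from 352 rpm).
Differentiating the loop-closure r₂e^{iθ₂}+r₃e^{iθ₃}=r₁+r₄e^{iθ₄} gives r₂ω₂e^{iθ₂}+r₃ω₃e^{iθ₃}=r₄ω₄e^{iθ₄}.
Eliminating the other unknown: ω₃ = r₂ω₂ sin(θ₄−θ₂) / [r₃ sin(θ₃−θ₄)].
Numerator sine = +0.74664; denominator sine = +0.91845.
Result = 0.0691·36.86·(+0.74664) / (0.2358·(+0.91845)) = +8.7814 rad/s; magnitude 8.7814 rad/s.

8.78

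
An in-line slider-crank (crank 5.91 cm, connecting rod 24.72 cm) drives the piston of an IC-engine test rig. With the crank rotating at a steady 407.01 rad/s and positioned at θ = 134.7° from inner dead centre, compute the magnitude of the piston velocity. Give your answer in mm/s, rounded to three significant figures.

14200

ω = 407 rad/s
For an in-line slider-crank, x = r cosθ + √(L² − r² sin²θ), so v = −rω sinθ·[1 + r cosθ/√(L² − r² sin²θ)].
With r = 0.0591 m, L = 0.2472 m, θ = 134.7°: √(L² − r² sin²θ) = 0.2436 m.
v = −0.0591·407·0.71080·[1 + 0.0591·-0.70339/0.2436] = -14.18 m/s.
|v| = 14.18 m/s = 14180 mm/s.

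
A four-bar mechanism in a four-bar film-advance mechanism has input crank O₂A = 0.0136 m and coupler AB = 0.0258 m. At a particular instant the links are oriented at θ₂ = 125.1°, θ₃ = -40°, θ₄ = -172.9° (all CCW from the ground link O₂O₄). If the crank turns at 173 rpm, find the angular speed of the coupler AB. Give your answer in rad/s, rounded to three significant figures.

11.5

ω₂ = 18.12 rad/s (from 173 rpm).
Differentiating the loop-closure r₂e^{iθ₂}+r₃e^{iθ₃}=r₁+r₄e^{iθ₄} gives r₂ω₂e^{iθ₂}+r₃ω₃e^{iθ₃}=r₄ω₄e^{iθ₄}.
Eliminating the other unknown: ω₃ = r₂ω₂ sin(θ₄−θ₂) / [r₃ sin(θ₃−θ₄)].
Numerator sine = +0.88295; denominator sine = +0.73254.
Result = 0.0136·18.12·(+0.88295) / (0.0258·(+0.73254)) = +11.511 rad/s; magnitude 11.511 rad/s.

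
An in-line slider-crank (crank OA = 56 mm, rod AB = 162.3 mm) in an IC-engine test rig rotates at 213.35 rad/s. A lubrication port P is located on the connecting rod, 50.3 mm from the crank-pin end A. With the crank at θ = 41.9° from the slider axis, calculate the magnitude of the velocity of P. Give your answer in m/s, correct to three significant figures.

10.6

ω = 213.3 rad/s.  Crank-pin speed |V_A| = rω = 11.948 m/s, perpendicular to OA.
Rod angle: sinφ = −(r/L) sinθ ⇒ φ = -13.322°; ω_rod = −rω cosθ/√(L²−r²sin²θ) = -56.307 rad/s.
V_P = V_A + ω_rod × AP, with AP = 0.0503 m along the rod.
Components: V_Px = −rω sinθ − a·ω_rod·sinφ = -8.6316 m/s;  V_Py = rω cosθ + a·ω_rod·cosφ = +6.1367 m/s.
|V_P| = √(V_Px² + V_Py²) = 10.591 m/s.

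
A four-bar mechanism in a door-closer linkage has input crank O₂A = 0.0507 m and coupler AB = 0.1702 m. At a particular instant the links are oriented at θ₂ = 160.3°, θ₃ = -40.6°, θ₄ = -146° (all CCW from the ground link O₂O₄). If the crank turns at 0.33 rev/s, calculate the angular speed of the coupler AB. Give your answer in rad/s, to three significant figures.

0.516

ω₂ = 2.073 rad/s (from 0.33 rev/s).
Differentiating the loop-closure r₂e^{iθ₂}+r₃e^{iθ₃}=r₁+r₄e^{iθ₄} gives r₂ω₂e^{iθ₂}+r₃ω₃e^{iθ₃}=r₄ω₄e^{iθ₄}.
Eliminating the other unknown: ω₃ = r₂ω₂ sin(θ₄−θ₂) / [r₃ sin(θ₃−θ₄)].
Numerator sine = +0.80593; denominator sine = +0.96410.
Result = 0.0507·2.073·(+0.80593) / (0.1702·(+0.96410)) = +0.51632 rad/s; magnitude 0.51632 rad/s.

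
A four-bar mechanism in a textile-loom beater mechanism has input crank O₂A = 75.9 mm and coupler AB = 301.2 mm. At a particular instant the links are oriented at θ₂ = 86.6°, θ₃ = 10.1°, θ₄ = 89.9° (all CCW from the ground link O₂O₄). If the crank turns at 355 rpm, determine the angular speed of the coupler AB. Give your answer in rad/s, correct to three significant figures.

ω₂ = 37.18 rad/s (from 355 rpm).
Differentiating the loop-closure r₂e^{iθ₂}+r₃e^{iθ₃}=r₁+r₄e^{iθ₄} gives r₂ω₂e^{iθ₂}+r₃ω₃e^{iθ₃}=r₄ω₄e^{iθ₄}.
Eliminating the other unknown: ω₃ = r₂ω₂ sin(θ₄−θ₂) / [r₃ sin(θ₃−θ₄)].
Numerator sine = +0.05756; denominator sine = -0.98420.
Result = 0.0759·37.18·(+0.05756) / (0.3012·(-0.98420)) = -0.54792 rad/s; magnitude 0.54792 rad/s.

0.548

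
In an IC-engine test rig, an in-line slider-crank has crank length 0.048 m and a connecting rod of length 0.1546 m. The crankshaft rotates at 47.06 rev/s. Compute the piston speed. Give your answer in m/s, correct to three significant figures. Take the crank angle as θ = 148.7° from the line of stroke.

ω = 2π·47.1 = 295.7 rad/s
For an in-line slider-crank, x = r cosθ + √(L² − r² sin²θ), so v = −rω sinθ·[1 + r cosθ/√(L² − r² sin²θ)].
With r = 0.048 m, L = 0.1546 m, θ = 148.7°: √(L² − r² sin²θ) = 0.15258 m.
v = −0.048·295.7·0.51952·[1 + 0.048·-0.85446/0.15258] = -5.3914 m/s.
|v| = 5.3914 m/s.

5.39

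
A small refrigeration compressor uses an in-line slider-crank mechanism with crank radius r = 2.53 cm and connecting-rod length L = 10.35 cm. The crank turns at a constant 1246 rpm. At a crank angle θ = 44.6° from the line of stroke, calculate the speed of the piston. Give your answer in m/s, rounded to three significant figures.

2.73

ω = 2π·1246/60 = 130.5 rad/s
For an in-line slider-crank, x = r cosθ + √(L² − r² sin²θ), so v = −rω sinθ·[1 + r cosθ/√(L² − r² sin²θ)].
With r = 0.0253 m, L = 0.1035 m, θ = 44.6°: √(L² − r² sin²θ) = 0.10196 m.
v = −0.0253·130.5·0.70215·[1 + 0.0253·0.71203/0.10196] = -2.7274 m/s.
|v| = 2.7274 m/s.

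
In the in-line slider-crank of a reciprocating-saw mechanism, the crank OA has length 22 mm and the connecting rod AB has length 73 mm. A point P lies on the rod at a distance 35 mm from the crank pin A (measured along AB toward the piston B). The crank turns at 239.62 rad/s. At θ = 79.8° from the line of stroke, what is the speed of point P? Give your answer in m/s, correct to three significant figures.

5.35

ω = 239.6 rad/s.  Crank-pin speed |V_A| = rω = 5.2716 m/s, perpendicular to OA.
Rod angle: sinφ = −(r/L) sinθ ⇒ φ = -17.254°; ω_rod = −rω cosθ/√(L²−r²sin²θ) = -13.391 rad/s.
V_P = V_A + ω_rod × AP, with AP = 0.035 m along the rod.
Components: V_Px = −rω sinθ − a·ω_rod·sinφ = -5.3273 m/s;  V_Py = rω cosθ + a·ω_rod·cosφ = +0.48595 m/s.
|V_P| = √(V_Px² + V_Py²) = 5.3495 m/s.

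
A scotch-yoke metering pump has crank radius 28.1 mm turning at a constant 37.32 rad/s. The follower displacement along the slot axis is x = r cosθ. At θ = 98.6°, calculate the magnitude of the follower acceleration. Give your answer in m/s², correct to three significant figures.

ω = 37.32 rad/s
x = r cosθ ⇒ ẍ = −rω² cosθ (ω constant).
|a| = rω²|cosθ| = 0.0281·(37.32)²·|cos 98.6°| = 5.8524 m/s².

5.85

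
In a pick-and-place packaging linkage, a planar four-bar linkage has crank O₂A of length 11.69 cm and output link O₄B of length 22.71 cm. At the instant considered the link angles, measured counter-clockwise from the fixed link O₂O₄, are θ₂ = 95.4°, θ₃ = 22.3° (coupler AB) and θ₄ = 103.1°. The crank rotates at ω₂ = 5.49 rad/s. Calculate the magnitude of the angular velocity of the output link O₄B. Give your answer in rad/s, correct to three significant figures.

2.74

ω₂ = 5.49 rad/s
Differentiating the loop-closure r₂e^{iθ₂}+r₃e^{iθ₃}=r₁+r₄e^{iθ₄} gives r₂ω₂e^{iθ₂}+r₃ω₃e^{iθ₃}=r₄ω₄e^{iθ₄}.
Eliminating the other unknown: ω₄ = r₂ω₂ sin(θ₂−θ₃) / [r₄ sin(θ₄−θ₃)].
Numerator sine = +0.95681; denominator sine = +0.98714.
Result = 0.1169·5.49·(+0.95681) / (0.2271·(+0.98714)) = +2.7392 rad/s; magnitude 2.7392 rad/s.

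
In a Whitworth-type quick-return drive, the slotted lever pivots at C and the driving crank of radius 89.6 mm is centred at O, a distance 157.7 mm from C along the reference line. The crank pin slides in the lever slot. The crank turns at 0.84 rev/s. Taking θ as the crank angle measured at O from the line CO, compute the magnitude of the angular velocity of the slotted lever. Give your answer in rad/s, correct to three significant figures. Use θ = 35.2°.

ω = 5.278 rad/s (from 0.84 rev/s).
Crank pin A relative to C: A = (d + r cosθ, r sinθ); lever angle φ = atan2(r sinθ, d + r cosθ).
Differentiating tanφ: φ̇ = rω(d cosθ + r)/(d² + r² + 2dr cosθ).
d² + r² + 2dr cosθ = |CA|² = 0.0559898 m²;  d cosθ + r = +0.21846 m.
|ω_lever| = |0.0896·5.278·+0.21846| / 0.0559898 = 1.8452 rad/s.

1.85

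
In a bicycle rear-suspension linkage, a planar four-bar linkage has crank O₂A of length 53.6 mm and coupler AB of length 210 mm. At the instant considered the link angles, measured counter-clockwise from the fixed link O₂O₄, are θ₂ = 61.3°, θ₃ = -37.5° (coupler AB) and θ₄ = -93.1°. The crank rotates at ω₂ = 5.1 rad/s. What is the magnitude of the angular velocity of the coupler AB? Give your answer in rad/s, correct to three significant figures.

ω₂ = 5.1 rad/s
Differentiating the loop-closure r₂e^{iθ₂}+r₃e^{iθ₃}=r₁+r₄e^{iθ₄} gives r₂ω₂e^{iθ₂}+r₃ω₃e^{iθ₃}=r₄ω₄e^{iθ₄}.
Eliminating the other unknown: ω₃ = r₂ω₂ sin(θ₄−θ₂) / [r₃ sin(θ₃−θ₄)].
Numerator sine = -0.43209; denominator sine = +0.82511.
Result = 0.0536·5.1·(-0.43209) / (0.21·(+0.82511)) = -0.68167 rad/s; magnitude 0.68167 rad/s.

0.682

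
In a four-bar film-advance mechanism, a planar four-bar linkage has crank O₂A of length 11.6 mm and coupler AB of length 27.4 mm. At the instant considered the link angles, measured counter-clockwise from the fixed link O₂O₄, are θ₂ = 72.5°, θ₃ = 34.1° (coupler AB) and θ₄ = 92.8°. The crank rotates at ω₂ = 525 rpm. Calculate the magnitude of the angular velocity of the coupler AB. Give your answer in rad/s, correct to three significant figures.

9.45

ω₂ = 54.98 rad/s (from 525 rpm).
Differentiating the loop-closure r₂e^{iθ₂}+r₃e^{iθ₃}=r₁+r₄e^{iθ₄} gives r₂ω₂e^{iθ₂}+r₃ω₃e^{iθ₃}=r₄ω₄e^{iθ₄}.
Eliminating the other unknown: ω₃ = r₂ω₂ sin(θ₄−θ₂) / [r₃ sin(θ₃−θ₄)].
Numerator sine = +0.34694; denominator sine = -0.85446.
Result = 0.0116·54.98·(+0.34694) / (0.0274·(-0.85446)) = -9.4505 rad/s; magnitude 9.4505 rad/s.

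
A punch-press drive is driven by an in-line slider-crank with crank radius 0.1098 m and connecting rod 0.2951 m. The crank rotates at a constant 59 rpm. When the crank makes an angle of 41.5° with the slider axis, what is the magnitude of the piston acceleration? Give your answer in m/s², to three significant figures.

ω = 2π·59/60 = 6.178 rad/s
x(θ) = r cosθ + √(L² − r² sin²θ); with ω constant, a = ω²·d²x/dθ².
d²x/dθ² = −r cosθ − r²(cos2θ)/√u − r⁴ sin²2θ/(4u^{3/2}),  u = L² − r² sin²θ = 0.0817906 m².
Substituting r = 0.1098 m, L = 0.2951 m, θ = 41.5°: d²x/dθ² = -0.088903 m.
a = ω²·d²x/dθ² = (6.178)²·(-0.088903) = -3.3937 m/s²;  |a| = 3.3937 m/s².

3.39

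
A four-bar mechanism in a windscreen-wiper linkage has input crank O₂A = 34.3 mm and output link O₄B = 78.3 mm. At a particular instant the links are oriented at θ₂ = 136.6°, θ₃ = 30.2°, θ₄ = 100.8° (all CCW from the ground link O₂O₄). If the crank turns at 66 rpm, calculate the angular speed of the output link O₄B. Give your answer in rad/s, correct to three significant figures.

3.08

ω₂ = 6.912 rad/s (from 66 rpm).
Differentiating the loop-closure r₂e^{iθ₂}+r₃e^{iθ₃}=r₁+r₄e^{iθ₄} gives r₂ω₂e^{iθ₂}+r₃ω₃e^{iθ₃}=r₄ω₄e^{iθ₄}.
Eliminating the other unknown: ω₄ = r₂ω₂ sin(θ₂−θ₃) / [r₄ sin(θ₄−θ₃)].
Numerator sine = +0.95931; denominator sine = +0.94322.
Result = 0.0343·6.912·(+0.95931) / (0.0783·(+0.94322)) = +3.0793 rad/s; magnitude 3.0793 rad/s.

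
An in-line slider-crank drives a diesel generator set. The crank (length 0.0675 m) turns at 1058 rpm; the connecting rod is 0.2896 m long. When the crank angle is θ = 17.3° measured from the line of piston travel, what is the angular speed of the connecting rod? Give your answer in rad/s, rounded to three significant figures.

24.7

ω = 110.8 rad/s (converted from 1058 rpm).
The rod makes angle φ with the slider axis where L sinφ = r sinθ; differentiating, L cosφ·φ̇ = r ω cosθ.
L cosφ = √(L² − r² sin²θ) = 0.2889 m.
|ω_rod| = r ω |cosθ| / √(L² − r² sin²θ) = 0.0675·110.8·0.95476/0.2889 = 24.715 rad/s.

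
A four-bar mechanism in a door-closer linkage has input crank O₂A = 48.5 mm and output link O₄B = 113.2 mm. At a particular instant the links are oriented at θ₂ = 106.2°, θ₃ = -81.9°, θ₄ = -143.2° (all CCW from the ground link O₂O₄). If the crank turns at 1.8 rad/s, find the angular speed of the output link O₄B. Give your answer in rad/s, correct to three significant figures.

ω₂ = 1.8 rad/s
Differentiating the loop-closure r₂e^{iθ₂}+r₃e^{iθ₃}=r₁+r₄e^{iθ₄} gives r₂ω₂e^{iθ₂}+r₃ω₃e^{iθ₃}=r₄ω₄e^{iθ₄}.
Eliminating the other unknown: ω₄ = r₂ω₂ sin(θ₂−θ₃) / [r₄ sin(θ₄−θ₃)].
Numerator sine = -0.14090; denominator sine = -0.87715.
Result = 0.0485·1.8·(-0.14090) / (0.1132·(-0.87715)) = +0.12388 rad/s; magnitude 0.12388 rad/s.

0.124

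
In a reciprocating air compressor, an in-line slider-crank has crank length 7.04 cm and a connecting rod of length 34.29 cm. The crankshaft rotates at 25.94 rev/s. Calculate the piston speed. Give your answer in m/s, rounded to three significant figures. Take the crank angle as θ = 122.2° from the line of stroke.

ω = 2π·25.9 = 163 rad/s
For an in-line slider-crank, x = r cosθ + √(L² − r² sin²θ), so v = −rω sinθ·[1 + r cosθ/√(L² − r² sin²θ)].
With r = 0.0704 m, L = 0.3429 m, θ = 122.2°: √(L² − r² sin²θ) = 0.33769 m.
v = −0.0704·163·0.84619·[1 + 0.0704·-0.53288/0.33769] = -8.6307 m/s.
|v| = 8.6307 m/s.

8.63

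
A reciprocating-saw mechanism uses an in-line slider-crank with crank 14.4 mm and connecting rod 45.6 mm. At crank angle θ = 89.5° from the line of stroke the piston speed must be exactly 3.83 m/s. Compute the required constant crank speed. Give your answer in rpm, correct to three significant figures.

2530

For an in-line slider-crank, |v_piston| = rω|sinθ|·[1 + r cosθ/√(L² − r² sin²θ)].
With r = 0.0144 m, L = 0.0456 m, θ = 89.5°: the bracketed kinematic factor |dx/dθ| = 0.014441 m.
ω = v/|dx/dθ| = 3.83/0.014441 = 265.21 rad/s.
N = 60ω/(2π) = 2532.6 rpm.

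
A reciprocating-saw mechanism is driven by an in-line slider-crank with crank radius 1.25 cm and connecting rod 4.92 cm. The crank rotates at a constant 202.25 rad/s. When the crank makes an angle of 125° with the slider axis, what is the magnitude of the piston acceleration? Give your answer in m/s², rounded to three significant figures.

ω = 202.2 rad/s
x(θ) = r cosθ + √(L² − r² sin²θ); with ω constant, a = ω²·d²x/dθ².
d²x/dθ² = −r cosθ − r²(cos2θ)/√u − r⁴ sin²2θ/(4u^{3/2}),  u = L² − r² sin²θ = 0.00231579 m².
Substituting r = 0.0125 m, L = 0.0492 m, θ = 125°: d²x/dθ² = +0.0082319 m.
a = ω²·d²x/dθ² = (202.2)²·(+0.0082319) = +336.72 m/s²;  |a| = 336.72 m/s².

337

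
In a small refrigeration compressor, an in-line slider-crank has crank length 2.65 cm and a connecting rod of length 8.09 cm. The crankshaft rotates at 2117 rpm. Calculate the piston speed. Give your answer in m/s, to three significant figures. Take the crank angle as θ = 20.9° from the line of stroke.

2.74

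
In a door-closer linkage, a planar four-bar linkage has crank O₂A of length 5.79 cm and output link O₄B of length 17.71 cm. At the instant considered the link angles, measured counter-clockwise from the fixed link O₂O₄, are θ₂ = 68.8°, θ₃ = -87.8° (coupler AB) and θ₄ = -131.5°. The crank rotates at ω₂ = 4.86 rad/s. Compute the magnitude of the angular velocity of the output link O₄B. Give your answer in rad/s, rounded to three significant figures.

0.913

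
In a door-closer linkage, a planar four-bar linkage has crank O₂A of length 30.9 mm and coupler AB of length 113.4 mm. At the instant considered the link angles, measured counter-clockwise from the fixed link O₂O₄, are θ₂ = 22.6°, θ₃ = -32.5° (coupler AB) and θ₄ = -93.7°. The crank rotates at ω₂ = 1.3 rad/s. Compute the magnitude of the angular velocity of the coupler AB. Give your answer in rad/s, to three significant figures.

ω₂ = 1.3 rad/s
Differentiating the loop-closure r₂e^{iθ₂}+r₃e^{iθ₃}=r₁+r₄e^{iθ₄} gives r₂ω₂e^{iθ₂}+r₃ω₃e^{iθ₃}=r₄ω₄e^{iθ₄}.
Eliminating the other unknown: ω₃ = r₂ω₂ sin(θ₄−θ₂) / [r₃ sin(θ₃−θ₄)].
Numerator sine = -0.89649; denominator sine = +0.87631.
Result = 0.0309·1.3·(-0.89649) / (0.1134·(+0.87631)) = -0.36239 rad/s; magnitude 0.36239 rad/s.

0.362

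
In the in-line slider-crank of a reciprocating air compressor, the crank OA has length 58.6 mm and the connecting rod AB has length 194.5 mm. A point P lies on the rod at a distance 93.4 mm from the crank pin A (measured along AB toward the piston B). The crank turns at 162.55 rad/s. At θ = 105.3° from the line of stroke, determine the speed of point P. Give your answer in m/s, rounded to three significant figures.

ω = 162.6 rad/s.  Crank-pin speed |V_A| = rω = 9.5254 m/s, perpendicular to OA.
Rod angle: sinφ = −(r/L) sinθ ⇒ φ = -16.894°; ω_rod = −rω cosθ/√(L²−r²sin²θ) = +13.506 rad/s.
V_P = V_A + ω_rod × AP, with AP = 0.0934 m along the rod.
Components: V_Px = −rω sinθ − a·ω_rod·sinφ = -8.8212 m/s;  V_Py = rω cosθ + a·ω_rod·cosφ = -1.3065 m/s.
|V_P| = √(V_Px² + V_Py²) = 8.9175 m/s.

8.92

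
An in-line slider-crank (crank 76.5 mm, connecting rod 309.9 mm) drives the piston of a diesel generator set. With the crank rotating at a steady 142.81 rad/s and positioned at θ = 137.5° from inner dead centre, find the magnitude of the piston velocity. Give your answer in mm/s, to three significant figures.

6020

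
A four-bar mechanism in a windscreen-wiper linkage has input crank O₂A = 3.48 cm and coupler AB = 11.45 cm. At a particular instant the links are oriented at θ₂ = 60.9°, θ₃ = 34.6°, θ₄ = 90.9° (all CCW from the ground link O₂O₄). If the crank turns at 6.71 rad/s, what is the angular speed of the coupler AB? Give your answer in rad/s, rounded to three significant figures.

ω₂ = 6.71 rad/s
Differentiating the loop-closure r₂e^{iθ₂}+r₃e^{iθ₃}=r₁+r₄e^{iθ₄} gives r₂ω₂e^{iθ₂}+r₃ω₃e^{iθ₃}=r₄ω₄e^{iθ₄}.
Eliminating the other unknown: ω₃ = r₂ω₂ sin(θ₄−θ₂) / [r₃ sin(θ₃−θ₄)].
Numerator sine = +0.50000; denominator sine = -0.83195.
Result = 0.0348·6.71·(+0.50000) / (0.1145·(-0.83195)) = -1.2257 rad/s; magnitude 1.2257 rad/s.

1.23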